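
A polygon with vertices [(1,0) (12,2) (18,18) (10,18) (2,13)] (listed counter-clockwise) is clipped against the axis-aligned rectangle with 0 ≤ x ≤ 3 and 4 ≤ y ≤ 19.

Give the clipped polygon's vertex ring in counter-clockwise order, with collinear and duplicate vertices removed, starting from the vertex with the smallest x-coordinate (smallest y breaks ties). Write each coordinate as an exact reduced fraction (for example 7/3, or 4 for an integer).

Clipped polygon: [(17/13,4) (3,4) (3,109/8) (2,13)]

1. After x ≥ 0: [(1,0) (12,2) (18,18) (10,18) (2,13)]
2. After x ≤ 3: [(1,0) (3,4/11) (3,109/8) (2,13)]
3. After y ≥ 4: [(17/13,4) (3,4) (3,109/8) (2,13)]
4. After y ≤ 19: [(17/13,4) (3,4) (3,109/8) (2,13)]
5. Canonical ring: [(17/13,4) (3,4) (3,109/8) (2,13)]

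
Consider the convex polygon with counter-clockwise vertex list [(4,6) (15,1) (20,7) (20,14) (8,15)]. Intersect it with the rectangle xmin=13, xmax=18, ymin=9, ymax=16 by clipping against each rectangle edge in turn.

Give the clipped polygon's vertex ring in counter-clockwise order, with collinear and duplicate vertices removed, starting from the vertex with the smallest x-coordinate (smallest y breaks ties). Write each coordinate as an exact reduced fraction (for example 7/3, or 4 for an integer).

Clipped polygon: [(13,9) (18,9) (18,85/6) (13,175/12)]

1. After x ≥ 13: [(13,21/11) (15,1) (20,7) (20,14) (13,175/12)]
2. After x ≤ 18: [(13,21/11) (15,1) (18,23/5) (18,85/6) (13,175/12)]
3. After y ≥ 9: [(13,9) (18,9) (18,85/6) (13,175/12)]
4. After y ≤ 16: [(13,9) (18,9) (18,85/6) (13,175/12)]
5. Canonical ring: [(13,9) (18,9) (18,85/6) (13,175/12)]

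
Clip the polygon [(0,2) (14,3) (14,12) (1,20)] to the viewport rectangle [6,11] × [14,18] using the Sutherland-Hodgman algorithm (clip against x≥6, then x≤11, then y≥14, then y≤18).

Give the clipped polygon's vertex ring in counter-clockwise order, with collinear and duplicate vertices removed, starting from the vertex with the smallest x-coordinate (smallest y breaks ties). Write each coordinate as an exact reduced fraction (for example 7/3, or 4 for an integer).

1. After x ≥ 6: [(6,17/7) (14,3) (14,12) (6,220/13)]
2. After x ≤ 11: [(6,17/7) (11,39/14) (11,180/13) (6,220/13)]
3. After y ≥ 14: [(6,14) (43/4,14) (6,220/13)]
4. After y ≤ 18: [(6,14) (43/4,14) (6,220/13)]
5. Canonical ring: [(6,14) (43/4,14) (6,220/13)]

Clipped polygon: [(6,14) (43/4,14) (6,220/13)]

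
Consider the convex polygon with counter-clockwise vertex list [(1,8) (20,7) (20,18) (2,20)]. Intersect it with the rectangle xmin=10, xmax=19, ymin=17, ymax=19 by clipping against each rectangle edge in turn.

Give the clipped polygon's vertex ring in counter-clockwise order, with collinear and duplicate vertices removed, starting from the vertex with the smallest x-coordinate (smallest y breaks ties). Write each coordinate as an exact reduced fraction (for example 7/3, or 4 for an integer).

1. After x ≥ 10: [(10,143/19) (20,7) (20,18) (10,172/9)]
2. After x ≤ 19: [(10,143/19) (19,134/19) (19,163/9) (10,172/9)]
3. After y ≥ 17: [(10,17) (19,17) (19,163/9) (10,172/9)]
4. After y ≤ 19: [(10,19) (10,17) (19,17) (19,163/9) (11,19)]
5. Canonical ring: [(10,17) (19,17) (19,163/9) (11,19) (10,19)]

Clipped polygon: [(10,17) (19,17) (19,163/9) (11,19) (10,19)]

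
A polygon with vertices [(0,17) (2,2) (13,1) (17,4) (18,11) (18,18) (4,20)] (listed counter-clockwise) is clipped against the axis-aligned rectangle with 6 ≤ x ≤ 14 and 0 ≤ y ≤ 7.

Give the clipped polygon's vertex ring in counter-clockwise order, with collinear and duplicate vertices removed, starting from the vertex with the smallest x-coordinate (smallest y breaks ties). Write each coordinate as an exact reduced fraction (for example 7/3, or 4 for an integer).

Clipped polygon: [(6,18/11) (13,1) (14,7/4) (14,7) (6,7)]

1. After x ≥ 6: [(6,18/11) (13,1) (17,4) (18,11) (18,18) (6,138/7)]
2. After x ≤ 14: [(6,18/11) (13,1) (14,7/4) (14,130/7) (6,138/7)]
3. After y ≥ 0: [(6,18/11) (13,1) (14,7/4) (14,130/7) (6,138/7)]
4. After y ≤ 7: [(6,7) (6,18/11) (13,1) (14,7/4) (14,7)]
5. Canonical ring: [(6,18/11) (13,1) (14,7/4) (14,7) (6,7)]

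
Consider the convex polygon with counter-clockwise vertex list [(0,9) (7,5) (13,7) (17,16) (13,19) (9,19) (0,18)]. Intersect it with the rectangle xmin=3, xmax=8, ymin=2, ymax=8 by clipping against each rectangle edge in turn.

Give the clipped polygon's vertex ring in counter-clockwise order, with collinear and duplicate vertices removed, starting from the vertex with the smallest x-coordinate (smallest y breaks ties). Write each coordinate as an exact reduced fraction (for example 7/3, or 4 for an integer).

Clipped polygon: [(3,51/7) (7,5) (8,16/3) (8,8) (3,8)]

1. After x ≥ 3: [(3,51/7) (7,5) (13,7) (17,16) (13,19) (9,19) (3,55/3)]
2. After x ≤ 8: [(3,51/7) (7,5) (8,16/3) (8,170/9) (3,55/3)]
3. After y ≥ 2: [(3,51/7) (7,5) (8,16/3) (8,170/9) (3,55/3)]
4. After y ≤ 8: [(3,8) (3,51/7) (7,5) (8,16/3) (8,8)]
5. Canonical ring: [(3,51/7) (7,5) (8,16/3) (8,8) (3,8)]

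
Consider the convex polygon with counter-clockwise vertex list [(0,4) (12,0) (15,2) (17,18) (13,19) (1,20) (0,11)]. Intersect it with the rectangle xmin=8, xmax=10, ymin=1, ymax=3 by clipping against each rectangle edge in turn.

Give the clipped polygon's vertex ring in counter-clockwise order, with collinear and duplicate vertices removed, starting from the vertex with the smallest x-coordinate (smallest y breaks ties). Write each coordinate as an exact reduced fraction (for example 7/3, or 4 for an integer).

Clipped polygon: [(8,4/3) (9,1) (10,1) (10,3) (8,3)]

1. After x ≥ 8: [(8,4/3) (12,0) (15,2) (17,18) (13,19) (8,233/12)]
2. After x ≤ 10: [(8,4/3) (10,2/3) (10,77/4) (8,233/12)]
3. After y ≥ 1: [(8,4/3) (9,1) (10,1) (10,77/4) (8,233/12)]
4. After y ≤ 3: [(8,3) (8,4/3) (9,1) (10,1) (10,3)]
5. Canonical ring: [(8,4/3) (9,1) (10,1) (10,3) (8,3)]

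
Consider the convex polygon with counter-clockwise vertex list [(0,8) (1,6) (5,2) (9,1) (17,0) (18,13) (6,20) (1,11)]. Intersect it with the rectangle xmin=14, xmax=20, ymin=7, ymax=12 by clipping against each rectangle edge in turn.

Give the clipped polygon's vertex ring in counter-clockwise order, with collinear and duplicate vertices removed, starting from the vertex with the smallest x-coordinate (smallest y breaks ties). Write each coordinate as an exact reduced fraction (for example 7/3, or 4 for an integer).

Clipped polygon: [(14,7) (228/13,7) (233/13,12) (14,12)]

1. After x ≥ 14: [(14,3/8) (17,0) (18,13) (14,46/3)]
2. After x ≤ 20: [(14,3/8) (17,0) (18,13) (14,46/3)]
3. After y ≥ 7: [(14,7) (228/13,7) (18,13) (14,46/3)]
4. After y ≤ 12: [(14,12) (14,7) (228/13,7) (233/13,12)]
5. Canonical ring: [(14,7) (228/13,7) (233/13,12) (14,12)]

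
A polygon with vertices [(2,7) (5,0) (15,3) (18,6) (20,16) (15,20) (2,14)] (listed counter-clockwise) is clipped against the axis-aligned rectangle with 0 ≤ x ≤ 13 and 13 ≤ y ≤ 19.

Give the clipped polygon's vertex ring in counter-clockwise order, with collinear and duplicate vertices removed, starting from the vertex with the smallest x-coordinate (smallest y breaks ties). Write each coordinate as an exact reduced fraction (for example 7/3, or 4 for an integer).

Clipped polygon: [(2,13) (13,13) (13,19) (77/6,19) (2,14)]

1. After x ≥ 0: [(2,7) (5,0) (15,3) (18,6) (20,16) (15,20) (2,14)]
2. After x ≤ 13: [(2,7) (5,0) (13,12/5) (13,248/13) (2,14)]
3. After y ≥ 13: [(2,13) (13,13) (13,248/13) (2,14)]
4. After y ≤ 19: [(2,13) (13,13) (13,19) (77/6,19) (2,14)]
5. Canonical ring: [(2,13) (13,13) (13,19) (77/6,19) (2,14)]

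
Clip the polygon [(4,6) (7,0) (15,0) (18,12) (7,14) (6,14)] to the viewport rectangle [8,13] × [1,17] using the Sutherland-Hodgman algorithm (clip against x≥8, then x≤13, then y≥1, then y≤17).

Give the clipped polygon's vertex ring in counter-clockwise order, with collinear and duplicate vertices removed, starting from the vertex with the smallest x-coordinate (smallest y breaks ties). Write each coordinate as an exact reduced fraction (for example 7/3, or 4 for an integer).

1. After x ≥ 8: [(8,0) (15,0) (18,12) (8,152/11)]
2. After x ≤ 13: [(8,0) (13,0) (13,142/11) (8,152/11)]
3. After y ≥ 1: [(8,1) (13,1) (13,142/11) (8,152/11)]
4. After y ≤ 17: [(8,1) (13,1) (13,142/11) (8,152/11)]
5. Canonical ring: [(8,1) (13,1) (13,142/11) (8,152/11)]

Clipped polygon: [(8,1) (13,1) (13,142/11) (8,152/11)]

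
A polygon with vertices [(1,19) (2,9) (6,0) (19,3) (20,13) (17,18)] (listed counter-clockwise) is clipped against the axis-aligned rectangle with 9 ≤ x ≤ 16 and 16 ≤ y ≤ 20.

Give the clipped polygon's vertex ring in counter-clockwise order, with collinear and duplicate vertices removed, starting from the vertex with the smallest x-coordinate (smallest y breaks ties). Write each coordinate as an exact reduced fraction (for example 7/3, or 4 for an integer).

Clipped polygon: [(9,16) (16,16) (16,289/16) (9,37/2)]

1. After x ≥ 9: [(9,37/2) (9,9/13) (19,3) (20,13) (17,18)]
2. After x ≤ 16: [(16,289/16) (9,37/2) (9,9/13) (16,30/13)]
3. After y ≥ 16: [(16,16) (16,289/16) (9,37/2) (9,16)]
4. After y ≤ 20: [(16,16) (16,289/16) (9,37/2) (9,16)]
5. Canonical ring: [(9,16) (16,16) (16,289/16) (9,37/2)]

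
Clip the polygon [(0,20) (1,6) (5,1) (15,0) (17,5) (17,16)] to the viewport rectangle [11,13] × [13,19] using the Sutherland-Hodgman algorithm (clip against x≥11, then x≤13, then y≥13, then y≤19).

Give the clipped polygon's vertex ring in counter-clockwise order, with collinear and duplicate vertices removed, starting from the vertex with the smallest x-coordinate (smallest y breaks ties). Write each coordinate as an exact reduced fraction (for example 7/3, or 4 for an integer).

1. After x ≥ 11: [(11,296/17) (11,2/5) (15,0) (17,5) (17,16)]
2. After x ≤ 13: [(13,288/17) (11,296/17) (11,2/5) (13,1/5)]
3. After y ≥ 13: [(13,13) (13,288/17) (11,296/17) (11,13)]
4. After y ≤ 19: [(13,13) (13,288/17) (11,296/17) (11,13)]
5. Canonical ring: [(11,13) (13,13) (13,288/17) (11,296/17)]

Clipped polygon: [(11,13) (13,13) (13,288/17) (11,296/17)]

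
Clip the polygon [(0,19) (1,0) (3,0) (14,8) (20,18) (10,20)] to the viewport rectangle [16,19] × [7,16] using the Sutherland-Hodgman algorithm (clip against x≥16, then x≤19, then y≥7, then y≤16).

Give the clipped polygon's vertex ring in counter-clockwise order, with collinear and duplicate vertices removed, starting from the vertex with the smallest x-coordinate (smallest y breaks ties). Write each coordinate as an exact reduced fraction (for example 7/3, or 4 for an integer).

Clipped polygon: [(16,34/3) (94/5,16) (16,16)]

1. After x ≥ 16: [(16,34/3) (20,18) (16,94/5)]
2. After x ≤ 19: [(16,34/3) (19,49/3) (19,91/5) (16,94/5)]
3. After y ≥ 7: [(16,34/3) (19,49/3) (19,91/5) (16,94/5)]
4. After y ≤ 16: [(16,16) (16,34/3) (94/5,16)]
5. Canonical ring: [(16,34/3) (94/5,16) (16,16)]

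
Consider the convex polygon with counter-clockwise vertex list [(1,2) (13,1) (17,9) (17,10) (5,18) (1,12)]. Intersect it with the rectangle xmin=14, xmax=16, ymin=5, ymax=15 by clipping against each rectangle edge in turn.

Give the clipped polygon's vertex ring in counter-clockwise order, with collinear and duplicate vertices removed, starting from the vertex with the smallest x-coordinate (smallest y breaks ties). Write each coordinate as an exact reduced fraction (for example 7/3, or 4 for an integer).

1. After x ≥ 14: [(14,3) (17,9) (17,10) (14,12)]
2. After x ≤ 16: [(14,3) (16,7) (16,32/3) (14,12)]
3. After y ≥ 5: [(14,5) (15,5) (16,7) (16,32/3) (14,12)]
4. After y ≤ 15: [(14,5) (15,5) (16,7) (16,32/3) (14,12)]
5. Canonical ring: [(14,5) (15,5) (16,7) (16,32/3) (14,12)]

Clipped polygon: [(14,5) (15,5) (16,7) (16,32/3) (14,12)]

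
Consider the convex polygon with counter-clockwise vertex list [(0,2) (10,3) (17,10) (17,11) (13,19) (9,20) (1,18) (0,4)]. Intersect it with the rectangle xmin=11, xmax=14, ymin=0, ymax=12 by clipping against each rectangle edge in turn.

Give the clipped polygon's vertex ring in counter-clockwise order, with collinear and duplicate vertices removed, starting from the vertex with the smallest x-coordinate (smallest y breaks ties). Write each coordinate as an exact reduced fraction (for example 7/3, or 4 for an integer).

Clipped polygon: [(11,4) (14,7) (14,12) (11,12)]

1. After x ≥ 11: [(11,4) (17,10) (17,11) (13,19) (11,39/2)]
2. After x ≤ 14: [(11,4) (14,7) (14,17) (13,19) (11,39/2)]
3. After y ≥ 0: [(11,4) (14,7) (14,17) (13,19) (11,39/2)]
4. After y ≤ 12: [(11,12) (11,4) (14,7) (14,12)]
5. Canonical ring: [(11,4) (14,7) (14,12) (11,12)]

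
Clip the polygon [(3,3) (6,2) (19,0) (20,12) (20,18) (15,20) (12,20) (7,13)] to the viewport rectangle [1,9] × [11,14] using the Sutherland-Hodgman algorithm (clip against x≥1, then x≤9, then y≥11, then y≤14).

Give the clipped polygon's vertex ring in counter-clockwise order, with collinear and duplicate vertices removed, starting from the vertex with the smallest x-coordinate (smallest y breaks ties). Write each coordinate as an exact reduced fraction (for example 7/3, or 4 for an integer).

1. After x ≥ 1: [(3,3) (6,2) (19,0) (20,12) (20,18) (15,20) (12,20) (7,13)]
2. After x ≤ 9: [(3,3) (6,2) (9,20/13) (9,79/5) (7,13)]
3. After y ≥ 11: [(31/5,11) (9,11) (9,79/5) (7,13)]
4. After y ≤ 14: [(31/5,11) (9,11) (9,14) (54/7,14) (7,13)]
5. Canonical ring: [(31/5,11) (9,11) (9,14) (54/7,14) (7,13)]

Clipped polygon: [(31/5,11) (9,11) (9,14) (54/7,14) (7,13)]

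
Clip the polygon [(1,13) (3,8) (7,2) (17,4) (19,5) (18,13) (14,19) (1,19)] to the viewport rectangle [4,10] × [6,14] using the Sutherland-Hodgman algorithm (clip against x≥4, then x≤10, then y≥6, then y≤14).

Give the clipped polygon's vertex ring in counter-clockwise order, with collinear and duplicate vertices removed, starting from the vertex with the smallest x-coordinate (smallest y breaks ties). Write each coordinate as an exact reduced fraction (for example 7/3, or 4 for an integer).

Clipped polygon: [(4,13/2) (13/3,6) (10,6) (10,14) (4,14)]

1. After x ≥ 4: [(4,13/2) (7,2) (17,4) (19,5) (18,13) (14,19) (4,19)]
2. After x ≤ 10: [(4,13/2) (7,2) (10,13/5) (10,19) (4,19)]
3. After y ≥ 6: [(4,13/2) (13/3,6) (10,6) (10,19) (4,19)]
4. After y ≤ 14: [(4,14) (4,13/2) (13/3,6) (10,6) (10,14)]
5. Canonical ring: [(4,13/2) (13/3,6) (10,6) (10,14) (4,14)]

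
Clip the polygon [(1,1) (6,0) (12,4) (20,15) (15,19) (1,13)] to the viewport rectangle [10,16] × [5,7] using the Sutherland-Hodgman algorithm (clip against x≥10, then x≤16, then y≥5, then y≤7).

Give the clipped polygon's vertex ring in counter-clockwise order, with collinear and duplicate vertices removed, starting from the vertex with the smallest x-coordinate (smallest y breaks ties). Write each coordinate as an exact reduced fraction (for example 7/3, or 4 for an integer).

1. After x ≥ 10: [(10,8/3) (12,4) (20,15) (15,19) (10,118/7)]
2. After x ≤ 16: [(10,8/3) (12,4) (16,19/2) (16,91/5) (15,19) (10,118/7)]
3. After y ≥ 5: [(10,5) (140/11,5) (16,19/2) (16,91/5) (15,19) (10,118/7)]
4. After y ≤ 7: [(10,7) (10,5) (140/11,5) (156/11,7)]
5. Canonical ring: [(10,5) (140/11,5) (156/11,7) (10,7)]

Clipped polygon: [(10,5) (140/11,5) (156/11,7) (10,7)]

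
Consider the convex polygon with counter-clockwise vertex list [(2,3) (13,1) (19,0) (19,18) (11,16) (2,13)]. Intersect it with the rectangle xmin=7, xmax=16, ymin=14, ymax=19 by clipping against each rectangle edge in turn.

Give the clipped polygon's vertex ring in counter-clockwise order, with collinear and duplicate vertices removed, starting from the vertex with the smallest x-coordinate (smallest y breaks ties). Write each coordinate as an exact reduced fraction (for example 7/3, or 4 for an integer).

1. After x ≥ 7: [(7,23/11) (13,1) (19,0) (19,18) (11,16) (7,44/3)]
2. After x ≤ 16: [(7,23/11) (13,1) (16,1/2) (16,69/4) (11,16) (7,44/3)]
3. After y ≥ 14: [(7,14) (16,14) (16,69/4) (11,16) (7,44/3)]
4. After y ≤ 19: [(7,14) (16,14) (16,69/4) (11,16) (7,44/3)]
5. Canonical ring: [(7,14) (16,14) (16,69/4) (11,16) (7,44/3)]

Clipped polygon: [(7,14) (16,14) (16,69/4) (11,16) (7,44/3)]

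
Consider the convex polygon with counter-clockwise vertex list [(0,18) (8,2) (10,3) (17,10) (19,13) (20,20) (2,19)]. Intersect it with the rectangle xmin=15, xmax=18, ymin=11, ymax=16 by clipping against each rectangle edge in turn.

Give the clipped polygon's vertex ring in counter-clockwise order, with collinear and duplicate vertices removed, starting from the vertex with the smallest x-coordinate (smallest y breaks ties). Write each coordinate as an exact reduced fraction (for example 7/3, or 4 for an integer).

1. After x ≥ 15: [(15,8) (17,10) (19,13) (20,20) (15,355/18)]
2. After x ≤ 18: [(15,8) (17,10) (18,23/2) (18,179/9) (15,355/18)]
3. After y ≥ 11: [(15,11) (53/3,11) (18,23/2) (18,179/9) (15,355/18)]
4. After y ≤ 16: [(15,16) (15,11) (53/3,11) (18,23/2) (18,16)]
5. Canonical ring: [(15,11) (53/3,11) (18,23/2) (18,16) (15,16)]

Clipped polygon: [(15,11) (53/3,11) (18,23/2) (18,16) (15,16)]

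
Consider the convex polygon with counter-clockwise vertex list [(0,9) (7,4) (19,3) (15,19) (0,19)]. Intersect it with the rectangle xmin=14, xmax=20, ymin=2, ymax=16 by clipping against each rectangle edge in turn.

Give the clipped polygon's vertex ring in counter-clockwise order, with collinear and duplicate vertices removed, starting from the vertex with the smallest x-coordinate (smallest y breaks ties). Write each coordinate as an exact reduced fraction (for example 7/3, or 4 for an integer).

1. After x ≥ 14: [(14,41/12) (19,3) (15,19) (14,19)]
2. After x ≤ 20: [(14,41/12) (19,3) (15,19) (14,19)]
3. After y ≥ 2: [(14,41/12) (19,3) (15,19) (14,19)]
4. After y ≤ 16: [(14,16) (14,41/12) (19,3) (63/4,16)]
5. Canonical ring: [(14,41/12) (19,3) (63/4,16) (14,16)]

Clipped polygon: [(14,41/12) (19,3) (63/4,16) (14,16)]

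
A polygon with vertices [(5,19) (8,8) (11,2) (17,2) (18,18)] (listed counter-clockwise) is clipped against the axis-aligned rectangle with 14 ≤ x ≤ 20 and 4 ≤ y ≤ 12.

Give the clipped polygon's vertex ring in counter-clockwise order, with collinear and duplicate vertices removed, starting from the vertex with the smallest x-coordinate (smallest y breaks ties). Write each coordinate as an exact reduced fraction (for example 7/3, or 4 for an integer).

1. After x ≥ 14: [(14,238/13) (14,2) (17,2) (18,18)]
2. After x ≤ 20: [(14,238/13) (14,2) (17,2) (18,18)]
3. After y ≥ 4: [(14,238/13) (14,4) (137/8,4) (18,18)]
4. After y ≤ 12: [(14,12) (14,4) (137/8,4) (141/8,12)]
5. Canonical ring: [(14,4) (137/8,4) (141/8,12) (14,12)]

Clipped polygon: [(14,4) (137/8,4) (141/8,12) (14,12)]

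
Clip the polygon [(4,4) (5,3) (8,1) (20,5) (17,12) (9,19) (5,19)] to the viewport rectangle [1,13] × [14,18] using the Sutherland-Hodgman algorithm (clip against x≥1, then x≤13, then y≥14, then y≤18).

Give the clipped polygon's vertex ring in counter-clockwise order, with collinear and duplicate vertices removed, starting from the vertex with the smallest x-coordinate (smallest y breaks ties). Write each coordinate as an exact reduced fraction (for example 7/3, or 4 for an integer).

1. After x ≥ 1: [(4,4) (5,3) (8,1) (20,5) (17,12) (9,19) (5,19)]
2. After x ≤ 13: [(4,4) (5,3) (8,1) (13,8/3) (13,31/2) (9,19) (5,19)]
3. After y ≥ 14: [(14/3,14) (13,14) (13,31/2) (9,19) (5,19)]
4. After y ≤ 18: [(74/15,18) (14/3,14) (13,14) (13,31/2) (71/7,18)]
5. Canonical ring: [(14/3,14) (13,14) (13,31/2) (71/7,18) (74/15,18)]

Clipped polygon: [(14/3,14) (13,14) (13,31/2) (71/7,18) (74/15,18)]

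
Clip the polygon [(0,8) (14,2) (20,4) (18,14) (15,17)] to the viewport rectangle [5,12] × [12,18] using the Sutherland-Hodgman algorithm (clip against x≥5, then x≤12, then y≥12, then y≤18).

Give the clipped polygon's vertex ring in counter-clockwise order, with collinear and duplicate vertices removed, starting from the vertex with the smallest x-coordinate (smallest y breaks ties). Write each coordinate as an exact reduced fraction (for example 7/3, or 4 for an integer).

1. After x ≥ 5: [(5,11) (5,41/7) (14,2) (20,4) (18,14) (15,17)]
2. After x ≤ 12: [(12,76/5) (5,11) (5,41/7) (12,20/7)]
3. After y ≥ 12: [(12,12) (12,76/5) (20/3,12)]
4. After y ≤ 18: [(12,12) (12,76/5) (20/3,12)]
5. Canonical ring: [(20/3,12) (12,12) (12,76/5)]

Clipped polygon: [(20/3,12) (12,12) (12,76/5)]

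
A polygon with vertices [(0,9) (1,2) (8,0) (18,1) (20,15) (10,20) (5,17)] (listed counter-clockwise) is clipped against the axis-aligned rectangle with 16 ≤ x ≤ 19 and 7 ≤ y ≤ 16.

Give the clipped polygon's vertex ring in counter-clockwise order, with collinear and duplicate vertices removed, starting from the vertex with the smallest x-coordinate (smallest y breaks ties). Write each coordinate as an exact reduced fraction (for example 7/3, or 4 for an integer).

1. After x ≥ 16: [(16,4/5) (18,1) (20,15) (16,17)]
2. After x ≤ 19: [(16,4/5) (18,1) (19,8) (19,31/2) (16,17)]
3. After y ≥ 7: [(16,7) (132/7,7) (19,8) (19,31/2) (16,17)]
4. After y ≤ 16: [(16,16) (16,7) (132/7,7) (19,8) (19,31/2) (18,16)]
5. Canonical ring: [(16,7) (132/7,7) (19,8) (19,31/2) (18,16) (16,16)]

Clipped polygon: [(16,7) (132/7,7) (19,8) (19,31/2) (18,16) (16,16)]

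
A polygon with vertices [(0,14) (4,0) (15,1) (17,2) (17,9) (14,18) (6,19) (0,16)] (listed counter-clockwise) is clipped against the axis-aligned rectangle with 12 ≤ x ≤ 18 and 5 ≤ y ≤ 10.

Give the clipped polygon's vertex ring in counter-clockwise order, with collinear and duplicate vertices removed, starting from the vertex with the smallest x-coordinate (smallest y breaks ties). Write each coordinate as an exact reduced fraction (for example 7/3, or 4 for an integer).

Clipped polygon: [(12,5) (17,5) (17,9) (50/3,10) (12,10)]

1. After x ≥ 12: [(12,8/11) (15,1) (17,2) (17,9) (14,18) (12,73/4)]
2. After x ≤ 18: [(12,8/11) (15,1) (17,2) (17,9) (14,18) (12,73/4)]
3. After y ≥ 5: [(12,5) (17,5) (17,9) (14,18) (12,73/4)]
4. After y ≤ 10: [(12,10) (12,5) (17,5) (17,9) (50/3,10)]
5. Canonical ring: [(12,5) (17,5) (17,9) (50/3,10) (12,10)]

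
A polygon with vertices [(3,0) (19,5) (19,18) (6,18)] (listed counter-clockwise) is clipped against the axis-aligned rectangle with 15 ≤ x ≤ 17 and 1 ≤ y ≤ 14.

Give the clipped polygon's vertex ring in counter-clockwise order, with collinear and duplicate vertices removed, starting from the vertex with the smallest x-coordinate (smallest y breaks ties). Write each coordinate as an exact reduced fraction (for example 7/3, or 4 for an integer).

1. After x ≥ 15: [(15,15/4) (19,5) (19,18) (15,18)]
2. After x ≤ 17: [(15,15/4) (17,35/8) (17,18) (15,18)]
3. After y ≥ 1: [(15,15/4) (17,35/8) (17,18) (15,18)]
4. After y ≤ 14: [(15,14) (15,15/4) (17,35/8) (17,14)]
5. Canonical ring: [(15,15/4) (17,35/8) (17,14) (15,14)]

Clipped polygon: [(15,15/4) (17,35/8) (17,14) (15,14)]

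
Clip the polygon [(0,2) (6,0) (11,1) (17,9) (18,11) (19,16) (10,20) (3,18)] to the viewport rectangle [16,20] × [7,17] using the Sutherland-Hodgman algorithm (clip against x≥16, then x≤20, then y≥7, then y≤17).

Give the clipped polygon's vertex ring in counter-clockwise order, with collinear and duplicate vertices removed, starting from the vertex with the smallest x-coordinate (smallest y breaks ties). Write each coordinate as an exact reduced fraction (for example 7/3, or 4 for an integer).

1. After x ≥ 16: [(16,23/3) (17,9) (18,11) (19,16) (16,52/3)]
2. After x ≤ 20: [(16,23/3) (17,9) (18,11) (19,16) (16,52/3)]
3. After y ≥ 7: [(16,23/3) (17,9) (18,11) (19,16) (16,52/3)]
4. After y ≤ 17: [(16,17) (16,23/3) (17,9) (18,11) (19,16) (67/4,17)]
5. Canonical ring: [(16,23/3) (17,9) (18,11) (19,16) (67/4,17) (16,17)]

Clipped polygon: [(16,23/3) (17,9) (18,11) (19,16) (67/4,17) (16,17)]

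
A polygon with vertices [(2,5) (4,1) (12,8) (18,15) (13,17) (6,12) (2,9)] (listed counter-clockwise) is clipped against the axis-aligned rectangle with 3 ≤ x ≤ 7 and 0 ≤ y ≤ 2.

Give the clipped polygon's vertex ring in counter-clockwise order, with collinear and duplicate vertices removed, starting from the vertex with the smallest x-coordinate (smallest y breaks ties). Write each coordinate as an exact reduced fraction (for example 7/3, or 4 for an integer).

1. After x ≥ 3: [(3,3) (4,1) (12,8) (18,15) (13,17) (6,12) (3,39/4)]
2. After x ≤ 7: [(3,3) (4,1) (7,29/8) (7,89/7) (6,12) (3,39/4)]
3. After y ≥ 0: [(3,3) (4,1) (7,29/8) (7,89/7) (6,12) (3,39/4)]
4. After y ≤ 2: [(7/2,2) (4,1) (36/7,2)]
5. Canonical ring: [(7/2,2) (4,1) (36/7,2)]

Clipped polygon: [(7/2,2) (4,1) (36/7,2)]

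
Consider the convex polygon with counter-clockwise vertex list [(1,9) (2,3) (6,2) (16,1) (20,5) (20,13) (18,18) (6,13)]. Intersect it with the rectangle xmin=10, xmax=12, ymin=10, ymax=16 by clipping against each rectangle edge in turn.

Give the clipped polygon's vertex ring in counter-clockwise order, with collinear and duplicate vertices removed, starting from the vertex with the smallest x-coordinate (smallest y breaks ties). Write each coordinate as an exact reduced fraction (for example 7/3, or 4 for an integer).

1. After x ≥ 10: [(10,8/5) (16,1) (20,5) (20,13) (18,18) (10,44/3)]
2. After x ≤ 12: [(10,8/5) (12,7/5) (12,31/2) (10,44/3)]
3. After y ≥ 10: [(10,10) (12,10) (12,31/2) (10,44/3)]
4. After y ≤ 16: [(10,10) (12,10) (12,31/2) (10,44/3)]
5. Canonical ring: [(10,10) (12,10) (12,31/2) (10,44/3)]

Clipped polygon: [(10,10) (12,10) (12,31/2) (10,44/3)]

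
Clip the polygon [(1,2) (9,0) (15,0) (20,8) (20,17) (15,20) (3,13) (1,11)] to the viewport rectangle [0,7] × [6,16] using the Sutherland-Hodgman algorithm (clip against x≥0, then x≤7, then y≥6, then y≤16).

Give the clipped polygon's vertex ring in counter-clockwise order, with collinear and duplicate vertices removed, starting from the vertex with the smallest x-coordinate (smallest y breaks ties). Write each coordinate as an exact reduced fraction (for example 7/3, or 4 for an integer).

1. After x ≥ 0: [(1,2) (9,0) (15,0) (20,8) (20,17) (15,20) (3,13) (1,11)]
2. After x ≤ 7: [(1,2) (7,1/2) (7,46/3) (3,13) (1,11)]
3. After y ≥ 6: [(1,6) (7,6) (7,46/3) (3,13) (1,11)]
4. After y ≤ 16: [(1,6) (7,6) (7,46/3) (3,13) (1,11)]
5. Canonical ring: [(1,6) (7,6) (7,46/3) (3,13) (1,11)]

Clipped polygon: [(1,6) (7,6) (7,46/3) (3,13) (1,11)]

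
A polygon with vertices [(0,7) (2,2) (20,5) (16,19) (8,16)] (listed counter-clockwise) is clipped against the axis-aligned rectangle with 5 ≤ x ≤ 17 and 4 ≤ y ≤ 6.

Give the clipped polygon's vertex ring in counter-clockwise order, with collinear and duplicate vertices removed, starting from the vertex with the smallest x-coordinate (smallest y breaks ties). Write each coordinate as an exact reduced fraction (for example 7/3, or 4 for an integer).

Clipped polygon: [(5,4) (14,4) (17,9/2) (17,6) (5,6)]

1. After x ≥ 5: [(5,101/8) (5,5/2) (20,5) (16,19) (8,16)]
2. After x ≤ 17: [(5,101/8) (5,5/2) (17,9/2) (17,31/2) (16,19) (8,16)]
3. After y ≥ 4: [(5,101/8) (5,4) (14,4) (17,9/2) (17,31/2) (16,19) (8,16)]
4. After y ≤ 6: [(5,6) (5,4) (14,4) (17,9/2) (17,6)]
5. Canonical ring: [(5,4) (14,4) (17,9/2) (17,6) (5,6)]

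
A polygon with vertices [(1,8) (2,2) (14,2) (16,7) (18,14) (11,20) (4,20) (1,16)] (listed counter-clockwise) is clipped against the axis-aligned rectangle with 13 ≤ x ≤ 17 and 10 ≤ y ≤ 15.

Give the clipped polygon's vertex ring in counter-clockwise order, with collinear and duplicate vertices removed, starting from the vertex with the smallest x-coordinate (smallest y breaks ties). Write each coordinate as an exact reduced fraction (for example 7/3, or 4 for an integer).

Clipped polygon: [(13,10) (118/7,10) (17,21/2) (17,104/7) (101/6,15) (13,15)]

1. After x ≥ 13: [(13,2) (14,2) (16,7) (18,14) (13,128/7)]
2. After x ≤ 17: [(13,2) (14,2) (16,7) (17,21/2) (17,104/7) (13,128/7)]
3. After y ≥ 10: [(13,10) (118/7,10) (17,21/2) (17,104/7) (13,128/7)]
4. After y ≤ 15: [(13,15) (13,10) (118/7,10) (17,21/2) (17,104/7) (101/6,15)]
5. Canonical ring: [(13,10) (118/7,10) (17,21/2) (17,104/7) (101/6,15) (13,15)]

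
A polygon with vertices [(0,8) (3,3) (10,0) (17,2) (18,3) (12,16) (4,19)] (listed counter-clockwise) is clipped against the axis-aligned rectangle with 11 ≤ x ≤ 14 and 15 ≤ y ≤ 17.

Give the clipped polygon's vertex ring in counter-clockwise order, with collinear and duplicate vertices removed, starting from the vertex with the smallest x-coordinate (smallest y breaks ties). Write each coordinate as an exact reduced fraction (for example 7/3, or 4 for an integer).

1. After x ≥ 11: [(11,2/7) (17,2) (18,3) (12,16) (11,131/8)]
2. After x ≤ 14: [(11,2/7) (14,8/7) (14,35/3) (12,16) (11,131/8)]
3. After y ≥ 15: [(11,15) (162/13,15) (12,16) (11,131/8)]
4. After y ≤ 17: [(11,15) (162/13,15) (12,16) (11,131/8)]
5. Canonical ring: [(11,15) (162/13,15) (12,16) (11,131/8)]

Clipped polygon: [(11,15) (162/13,15) (12,16) (11,131/8)]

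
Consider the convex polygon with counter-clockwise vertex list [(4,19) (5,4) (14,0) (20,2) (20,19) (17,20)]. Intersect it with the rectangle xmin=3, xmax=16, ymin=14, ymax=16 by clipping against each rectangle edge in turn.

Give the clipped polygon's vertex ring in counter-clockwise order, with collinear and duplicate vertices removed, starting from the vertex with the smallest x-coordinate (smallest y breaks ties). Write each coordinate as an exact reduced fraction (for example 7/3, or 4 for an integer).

Clipped polygon: [(21/5,16) (13/3,14) (16,14) (16,16)]

1. After x ≥ 3: [(4,19) (5,4) (14,0) (20,2) (20,19) (17,20)]
2. After x ≤ 16: [(16,259/13) (4,19) (5,4) (14,0) (16,2/3)]
3. After y ≥ 14: [(16,14) (16,259/13) (4,19) (13/3,14)]
4. After y ≤ 16: [(16,14) (16,16) (21/5,16) (13/3,14)]
5. Canonical ring: [(21/5,16) (13/3,14) (16,14) (16,16)]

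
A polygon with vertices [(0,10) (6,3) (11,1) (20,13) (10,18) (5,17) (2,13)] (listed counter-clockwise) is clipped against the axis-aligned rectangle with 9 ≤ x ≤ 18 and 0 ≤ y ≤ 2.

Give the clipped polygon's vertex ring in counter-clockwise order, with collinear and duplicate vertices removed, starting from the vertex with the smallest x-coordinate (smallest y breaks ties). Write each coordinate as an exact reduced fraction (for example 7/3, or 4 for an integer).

1. After x ≥ 9: [(9,9/5) (11,1) (20,13) (10,18) (9,89/5)]
2. After x ≤ 18: [(9,9/5) (11,1) (18,31/3) (18,14) (10,18) (9,89/5)]
3. After y ≥ 0: [(9,9/5) (11,1) (18,31/3) (18,14) (10,18) (9,89/5)]
4. After y ≤ 2: [(9,2) (9,9/5) (11,1) (47/4,2)]
5. Canonical ring: [(9,9/5) (11,1) (47/4,2) (9,2)]

Clipped polygon: [(9,9/5) (11,1) (47/4,2) (9,2)]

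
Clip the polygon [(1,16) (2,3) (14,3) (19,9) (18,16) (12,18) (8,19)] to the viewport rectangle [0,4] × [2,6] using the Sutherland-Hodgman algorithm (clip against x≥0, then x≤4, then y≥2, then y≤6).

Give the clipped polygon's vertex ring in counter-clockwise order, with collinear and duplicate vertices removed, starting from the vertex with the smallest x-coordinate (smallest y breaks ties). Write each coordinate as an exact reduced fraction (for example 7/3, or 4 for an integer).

1. After x ≥ 0: [(1,16) (2,3) (14,3) (19,9) (18,16) (12,18) (8,19)]
2. After x ≤ 4: [(4,121/7) (1,16) (2,3) (4,3)]
3. After y ≥ 2: [(4,121/7) (1,16) (2,3) (4,3)]
4. After y ≤ 6: [(4,6) (23/13,6) (2,3) (4,3)]
5. Canonical ring: [(23/13,6) (2,3) (4,3) (4,6)]

Clipped polygon: [(23/13,6) (2,3) (4,3) (4,6)]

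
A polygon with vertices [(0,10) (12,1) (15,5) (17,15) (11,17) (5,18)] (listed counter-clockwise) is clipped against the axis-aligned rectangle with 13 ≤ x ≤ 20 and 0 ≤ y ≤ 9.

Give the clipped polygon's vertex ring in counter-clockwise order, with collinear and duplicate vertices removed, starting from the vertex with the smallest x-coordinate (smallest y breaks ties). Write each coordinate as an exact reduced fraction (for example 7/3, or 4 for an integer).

Clipped polygon: [(13,7/3) (15,5) (79/5,9) (13,9)]

1. After x ≥ 13: [(13,7/3) (15,5) (17,15) (13,49/3)]
2. After x ≤ 20: [(13,7/3) (15,5) (17,15) (13,49/3)]
3. After y ≥ 0: [(13,7/3) (15,5) (17,15) (13,49/3)]
4. After y ≤ 9: [(13,9) (13,7/3) (15,5) (79/5,9)]
5. Canonical ring: [(13,7/3) (15,5) (79/5,9) (13,9)]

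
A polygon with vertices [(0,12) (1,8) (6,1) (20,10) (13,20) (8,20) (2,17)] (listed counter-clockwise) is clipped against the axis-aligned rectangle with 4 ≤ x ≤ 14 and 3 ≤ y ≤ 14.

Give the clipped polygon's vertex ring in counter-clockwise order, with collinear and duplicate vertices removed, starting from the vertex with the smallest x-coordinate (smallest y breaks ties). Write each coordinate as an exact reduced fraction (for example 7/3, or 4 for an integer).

Clipped polygon: [(4,19/5) (32/7,3) (82/9,3) (14,43/7) (14,14) (4,14)]

1. After x ≥ 4: [(4,19/5) (6,1) (20,10) (13,20) (8,20) (4,18)]
2. After x ≤ 14: [(4,19/5) (6,1) (14,43/7) (14,130/7) (13,20) (8,20) (4,18)]
3. After y ≥ 3: [(4,19/5) (32/7,3) (82/9,3) (14,43/7) (14,130/7) (13,20) (8,20) (4,18)]
4. After y ≤ 14: [(4,14) (4,19/5) (32/7,3) (82/9,3) (14,43/7) (14,14)]
5. Canonical ring: [(4,19/5) (32/7,3) (82/9,3) (14,43/7) (14,14) (4,14)]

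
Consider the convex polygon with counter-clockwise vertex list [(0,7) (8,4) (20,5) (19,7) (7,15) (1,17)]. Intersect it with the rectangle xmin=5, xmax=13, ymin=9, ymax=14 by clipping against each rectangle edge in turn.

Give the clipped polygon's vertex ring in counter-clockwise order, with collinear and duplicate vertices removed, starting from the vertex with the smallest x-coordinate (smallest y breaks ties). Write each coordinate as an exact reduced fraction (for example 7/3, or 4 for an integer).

Clipped polygon: [(5,9) (13,9) (13,11) (17/2,14) (5,14)]

1. After x ≥ 5: [(5,41/8) (8,4) (20,5) (19,7) (7,15) (5,47/3)]
2. After x ≤ 13: [(5,41/8) (8,4) (13,53/12) (13,11) (7,15) (5,47/3)]
3. After y ≥ 9: [(5,9) (13,9) (13,11) (7,15) (5,47/3)]
4. After y ≤ 14: [(5,14) (5,9) (13,9) (13,11) (17/2,14)]
5. Canonical ring: [(5,9) (13,9) (13,11) (17/2,14) (5,14)]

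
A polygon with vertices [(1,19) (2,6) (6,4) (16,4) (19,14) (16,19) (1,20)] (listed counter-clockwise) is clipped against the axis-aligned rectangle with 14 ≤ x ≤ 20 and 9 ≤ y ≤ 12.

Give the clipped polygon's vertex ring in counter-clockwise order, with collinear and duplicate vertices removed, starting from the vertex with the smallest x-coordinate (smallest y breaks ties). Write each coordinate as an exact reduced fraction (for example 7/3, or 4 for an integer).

Clipped polygon: [(14,9) (35/2,9) (92/5,12) (14,12)]

1. After x ≥ 14: [(14,4) (16,4) (19,14) (16,19) (14,287/15)]
2. After x ≤ 20: [(14,4) (16,4) (19,14) (16,19) (14,287/15)]
3. After y ≥ 9: [(14,9) (35/2,9) (19,14) (16,19) (14,287/15)]
4. After y ≤ 12: [(14,12) (14,9) (35/2,9) (92/5,12)]
5. Canonical ring: [(14,9) (35/2,9) (92/5,12) (14,12)]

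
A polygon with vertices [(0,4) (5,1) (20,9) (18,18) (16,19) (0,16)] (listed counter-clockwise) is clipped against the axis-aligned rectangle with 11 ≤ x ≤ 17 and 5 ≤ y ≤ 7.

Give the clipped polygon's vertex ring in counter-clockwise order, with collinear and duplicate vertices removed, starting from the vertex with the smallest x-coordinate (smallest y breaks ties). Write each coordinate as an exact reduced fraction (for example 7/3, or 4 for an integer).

1. After x ≥ 11: [(11,21/5) (20,9) (18,18) (16,19) (11,289/16)]
2. After x ≤ 17: [(11,21/5) (17,37/5) (17,37/2) (16,19) (11,289/16)]
3. After y ≥ 5: [(11,5) (25/2,5) (17,37/5) (17,37/2) (16,19) (11,289/16)]
4. After y ≤ 7: [(11,7) (11,5) (25/2,5) (65/4,7)]
5. Canonical ring: [(11,5) (25/2,5) (65/4,7) (11,7)]

Clipped polygon: [(11,5) (25/2,5) (65/4,7) (11,7)]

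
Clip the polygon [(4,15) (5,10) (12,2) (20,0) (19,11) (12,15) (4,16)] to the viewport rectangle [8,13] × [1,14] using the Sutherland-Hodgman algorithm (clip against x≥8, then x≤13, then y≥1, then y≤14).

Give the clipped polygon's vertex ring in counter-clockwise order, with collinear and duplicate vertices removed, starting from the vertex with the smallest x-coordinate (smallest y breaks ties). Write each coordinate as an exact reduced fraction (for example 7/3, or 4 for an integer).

Clipped polygon: [(8,46/7) (12,2) (13,7/4) (13,14) (8,14)]

1. After x ≥ 8: [(8,46/7) (12,2) (20,0) (19,11) (12,15) (8,31/2)]
2. After x ≤ 13: [(8,46/7) (12,2) (13,7/4) (13,101/7) (12,15) (8,31/2)]
3. After y ≥ 1: [(8,46/7) (12,2) (13,7/4) (13,101/7) (12,15) (8,31/2)]
4. After y ≤ 14: [(8,14) (8,46/7) (12,2) (13,7/4) (13,14)]
5. Canonical ring: [(8,46/7) (12,2) (13,7/4) (13,14) (8,14)]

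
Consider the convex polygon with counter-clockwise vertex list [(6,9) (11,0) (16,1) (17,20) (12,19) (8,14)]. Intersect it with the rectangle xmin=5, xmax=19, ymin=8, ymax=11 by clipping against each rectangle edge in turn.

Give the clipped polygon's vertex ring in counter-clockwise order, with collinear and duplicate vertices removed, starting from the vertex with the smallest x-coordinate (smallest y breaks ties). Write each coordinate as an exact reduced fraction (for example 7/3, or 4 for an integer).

1. After x ≥ 5: [(6,9) (11,0) (16,1) (17,20) (12,19) (8,14)]
2. After x ≤ 19: [(6,9) (11,0) (16,1) (17,20) (12,19) (8,14)]
3. After y ≥ 8: [(6,9) (59/9,8) (311/19,8) (17,20) (12,19) (8,14)]
4. After y ≤ 11: [(34/5,11) (6,9) (59/9,8) (311/19,8) (314/19,11)]
5. Canonical ring: [(6,9) (59/9,8) (311/19,8) (314/19,11) (34/5,11)]

Clipped polygon: [(6,9) (59/9,8) (311/19,8) (314/19,11) (34/5,11)]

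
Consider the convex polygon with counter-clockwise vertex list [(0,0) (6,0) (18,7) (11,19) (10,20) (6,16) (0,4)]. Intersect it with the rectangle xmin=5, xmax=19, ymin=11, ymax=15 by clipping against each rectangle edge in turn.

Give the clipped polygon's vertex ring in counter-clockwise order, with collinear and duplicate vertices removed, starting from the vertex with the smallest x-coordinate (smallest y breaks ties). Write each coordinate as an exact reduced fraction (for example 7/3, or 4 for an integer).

1. After x ≥ 5: [(5,0) (6,0) (18,7) (11,19) (10,20) (6,16) (5,14)]
2. After x ≤ 19: [(5,0) (6,0) (18,7) (11,19) (10,20) (6,16) (5,14)]
3. After y ≥ 11: [(5,11) (47/3,11) (11,19) (10,20) (6,16) (5,14)]
4. After y ≤ 15: [(5,11) (47/3,11) (40/3,15) (11/2,15) (5,14)]
5. Canonical ring: [(5,11) (47/3,11) (40/3,15) (11/2,15) (5,14)]

Clipped polygon: [(5,11) (47/3,11) (40/3,15) (11/2,15) (5,14)]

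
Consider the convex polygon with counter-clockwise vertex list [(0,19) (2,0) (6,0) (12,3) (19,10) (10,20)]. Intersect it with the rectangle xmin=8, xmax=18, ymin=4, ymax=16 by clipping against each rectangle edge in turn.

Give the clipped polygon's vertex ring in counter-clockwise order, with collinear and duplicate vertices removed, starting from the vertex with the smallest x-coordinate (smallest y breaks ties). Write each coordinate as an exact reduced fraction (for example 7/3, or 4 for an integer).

Clipped polygon: [(8,4) (13,4) (18,9) (18,100/9) (68/5,16) (8,16)]

1. After x ≥ 8: [(8,99/5) (8,1) (12,3) (19,10) (10,20)]
2. After x ≤ 18: [(8,99/5) (8,1) (12,3) (18,9) (18,100/9) (10,20)]
3. After y ≥ 4: [(8,99/5) (8,4) (13,4) (18,9) (18,100/9) (10,20)]
4. After y ≤ 16: [(8,16) (8,4) (13,4) (18,9) (18,100/9) (68/5,16)]
5. Canonical ring: [(8,4) (13,4) (18,9) (18,100/9) (68/5,16) (8,16)]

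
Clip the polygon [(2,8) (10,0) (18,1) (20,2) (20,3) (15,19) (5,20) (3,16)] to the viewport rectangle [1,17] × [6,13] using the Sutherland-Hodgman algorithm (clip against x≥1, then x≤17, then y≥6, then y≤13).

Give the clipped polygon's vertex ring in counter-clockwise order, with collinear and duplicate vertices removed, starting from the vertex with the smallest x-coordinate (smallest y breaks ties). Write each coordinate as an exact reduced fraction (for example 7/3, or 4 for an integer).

1. After x ≥ 1: [(2,8) (10,0) (18,1) (20,2) (20,3) (15,19) (5,20) (3,16)]
2. After x ≤ 17: [(2,8) (10,0) (17,7/8) (17,63/5) (15,19) (5,20) (3,16)]
3. After y ≥ 6: [(2,8) (4,6) (17,6) (17,63/5) (15,19) (5,20) (3,16)]
4. After y ≤ 13: [(21/8,13) (2,8) (4,6) (17,6) (17,63/5) (135/8,13)]
5. Canonical ring: [(2,8) (4,6) (17,6) (17,63/5) (135/8,13) (21/8,13)]

Clipped polygon: [(2,8) (4,6) (17,6) (17,63/5) (135/8,13) (21/8,13)]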